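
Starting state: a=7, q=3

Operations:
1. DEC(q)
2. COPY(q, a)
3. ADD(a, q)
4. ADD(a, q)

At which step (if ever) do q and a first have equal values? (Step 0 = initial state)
Step 2

q and a first become equal after step 2.

Comparing values at each step:
Initial: q=3, a=7
After step 1: q=2, a=7
After step 2: q=7, a=7 ← equal!
After step 3: q=7, a=14
After step 4: q=7, a=21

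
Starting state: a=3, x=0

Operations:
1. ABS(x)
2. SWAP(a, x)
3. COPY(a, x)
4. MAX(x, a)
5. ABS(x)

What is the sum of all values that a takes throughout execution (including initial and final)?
15

Values of a at each step:
Initial: a = 3
After step 1: a = 3
After step 2: a = 0
After step 3: a = 3
After step 4: a = 3
After step 5: a = 3
Sum = 3 + 3 + 0 + 3 + 3 + 3 = 15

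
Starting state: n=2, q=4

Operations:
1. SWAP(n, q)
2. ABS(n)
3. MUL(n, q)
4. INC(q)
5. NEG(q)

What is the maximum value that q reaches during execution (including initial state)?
4

Values of q at each step:
Initial: q = 4 ← maximum
After step 1: q = 2
After step 2: q = 2
After step 3: q = 2
After step 4: q = 3
After step 5: q = -3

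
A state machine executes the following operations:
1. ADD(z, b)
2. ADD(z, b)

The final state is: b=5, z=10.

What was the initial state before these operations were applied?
b=5, z=0

Working backwards:
Final state: b=5, z=10
Before step 2 (ADD(z, b)): b=5, z=5
Before step 1 (ADD(z, b)): b=5, z=0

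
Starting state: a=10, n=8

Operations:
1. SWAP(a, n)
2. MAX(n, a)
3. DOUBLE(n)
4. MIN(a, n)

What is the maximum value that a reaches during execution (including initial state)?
10

Values of a at each step:
Initial: a = 10 ← maximum
After step 1: a = 8
After step 2: a = 8
After step 3: a = 8
After step 4: a = 8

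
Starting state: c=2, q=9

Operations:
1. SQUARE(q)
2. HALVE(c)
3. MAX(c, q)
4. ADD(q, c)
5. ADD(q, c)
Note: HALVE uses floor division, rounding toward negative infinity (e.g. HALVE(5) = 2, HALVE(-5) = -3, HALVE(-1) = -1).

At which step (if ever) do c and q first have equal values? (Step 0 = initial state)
Step 3

c and q first become equal after step 3.

Comparing values at each step:
Initial: c=2, q=9
After step 1: c=2, q=81
After step 2: c=1, q=81
After step 3: c=81, q=81 ← equal!
After step 4: c=81, q=162
After step 5: c=81, q=243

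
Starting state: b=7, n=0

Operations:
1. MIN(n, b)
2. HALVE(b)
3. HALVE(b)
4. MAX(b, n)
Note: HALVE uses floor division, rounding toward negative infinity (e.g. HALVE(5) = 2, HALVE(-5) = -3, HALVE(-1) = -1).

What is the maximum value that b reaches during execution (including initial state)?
7

Values of b at each step:
Initial: b = 7 ← maximum
After step 1: b = 7
After step 2: b = 3
After step 3: b = 1
After step 4: b = 1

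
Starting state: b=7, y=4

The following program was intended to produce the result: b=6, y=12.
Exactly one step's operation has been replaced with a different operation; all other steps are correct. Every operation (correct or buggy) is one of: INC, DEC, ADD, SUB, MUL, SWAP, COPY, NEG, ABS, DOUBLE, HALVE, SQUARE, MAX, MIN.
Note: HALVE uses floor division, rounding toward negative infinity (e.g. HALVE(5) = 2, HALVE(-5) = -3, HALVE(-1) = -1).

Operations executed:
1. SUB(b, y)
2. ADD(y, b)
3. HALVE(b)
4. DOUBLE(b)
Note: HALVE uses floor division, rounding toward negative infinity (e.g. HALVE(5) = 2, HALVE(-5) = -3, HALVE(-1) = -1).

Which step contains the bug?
Step 1

Trace with buggy code:
Initial: b=7, y=4
After step 1: b=3, y=4
After step 2: b=3, y=7
After step 3: b=1, y=7
After step 4: b=2, y=7
Actual final b=2, y=7 ≠ expected b=6, y=12.
Step 1 is the only position where a single-operation replacement can produce the expected result.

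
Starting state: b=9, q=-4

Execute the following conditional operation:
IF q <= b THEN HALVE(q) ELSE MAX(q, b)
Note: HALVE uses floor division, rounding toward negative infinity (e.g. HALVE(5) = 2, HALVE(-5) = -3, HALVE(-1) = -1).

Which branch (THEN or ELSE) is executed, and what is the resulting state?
Branch: THEN, Final state: b=9, q=-2

Evaluating condition: q <= b
q = -4, b = 9
Condition is True, so THEN branch executes
After HALVE(q): b=9, q=-2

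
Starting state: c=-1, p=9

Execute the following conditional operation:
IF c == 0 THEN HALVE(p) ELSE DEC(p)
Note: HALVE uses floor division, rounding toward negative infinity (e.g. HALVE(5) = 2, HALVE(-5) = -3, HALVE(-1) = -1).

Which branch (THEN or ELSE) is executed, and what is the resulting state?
Branch: ELSE, Final state: c=-1, p=8

Evaluating condition: c == 0
c = -1
Condition is False, so ELSE branch executes
After DEC(p): c=-1, p=8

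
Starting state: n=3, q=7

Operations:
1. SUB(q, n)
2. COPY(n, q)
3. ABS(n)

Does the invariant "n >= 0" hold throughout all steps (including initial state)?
Yes

The invariant holds at every step.

State at each step:
Initial: n=3, q=7
After step 1: n=3, q=4
After step 2: n=4, q=4
After step 3: n=4, q=4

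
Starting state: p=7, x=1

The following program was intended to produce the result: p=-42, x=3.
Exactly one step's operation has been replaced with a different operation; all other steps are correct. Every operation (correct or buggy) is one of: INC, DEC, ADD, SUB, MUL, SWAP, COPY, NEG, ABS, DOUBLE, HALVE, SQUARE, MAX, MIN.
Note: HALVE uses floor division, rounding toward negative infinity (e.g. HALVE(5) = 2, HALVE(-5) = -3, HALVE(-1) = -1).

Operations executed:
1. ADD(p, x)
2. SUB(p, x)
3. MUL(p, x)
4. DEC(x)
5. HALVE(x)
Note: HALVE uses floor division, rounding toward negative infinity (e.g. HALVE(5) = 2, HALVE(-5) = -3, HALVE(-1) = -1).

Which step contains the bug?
Step 1

Trace with buggy code:
Initial: p=7, x=1
After step 1: p=8, x=1
After step 2: p=7, x=1
After step 3: p=7, x=1
After step 4: p=7, x=0
After step 5: p=7, x=0
Actual final p=7, x=0 ≠ expected p=-42, x=3.
Step 1 is the only position where a single-operation replacement can produce the expected result.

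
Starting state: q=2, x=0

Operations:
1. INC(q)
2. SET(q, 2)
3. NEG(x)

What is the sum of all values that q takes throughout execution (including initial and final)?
9

Values of q at each step:
Initial: q = 2
After step 1: q = 3
After step 2: q = 2
After step 3: q = 2
Sum = 2 + 3 + 2 + 2 = 9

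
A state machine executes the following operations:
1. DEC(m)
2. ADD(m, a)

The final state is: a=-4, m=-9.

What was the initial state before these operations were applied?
a=-4, m=-4

Working backwards:
Final state: a=-4, m=-9
Before step 2 (ADD(m, a)): a=-4, m=-5
Before step 1 (DEC(m)): a=-4, m=-4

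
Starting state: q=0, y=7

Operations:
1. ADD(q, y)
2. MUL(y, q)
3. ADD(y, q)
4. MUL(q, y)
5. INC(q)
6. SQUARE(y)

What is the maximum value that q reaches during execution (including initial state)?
393

Values of q at each step:
Initial: q = 0
After step 1: q = 7
After step 2: q = 7
After step 3: q = 7
After step 4: q = 392
After step 5: q = 393 ← maximum
After step 6: q = 393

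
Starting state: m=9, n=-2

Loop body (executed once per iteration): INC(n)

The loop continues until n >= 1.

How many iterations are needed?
3

Tracing iterations:
Initial: m=9, n=-2
After iteration 1: m=9, n=-1
After iteration 2: m=9, n=0
After iteration 3: m=9, n=1
n >= 1 now holds, so the loop exits after 3 iterations.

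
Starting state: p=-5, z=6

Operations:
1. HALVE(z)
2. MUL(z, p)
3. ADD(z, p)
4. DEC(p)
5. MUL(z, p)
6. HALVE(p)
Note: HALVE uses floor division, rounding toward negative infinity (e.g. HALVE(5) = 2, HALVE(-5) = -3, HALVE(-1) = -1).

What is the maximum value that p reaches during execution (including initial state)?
-3

Values of p at each step:
Initial: p = -5
After step 1: p = -5
After step 2: p = -5
After step 3: p = -5
After step 4: p = -6
After step 5: p = -6
After step 6: p = -3 ← maximum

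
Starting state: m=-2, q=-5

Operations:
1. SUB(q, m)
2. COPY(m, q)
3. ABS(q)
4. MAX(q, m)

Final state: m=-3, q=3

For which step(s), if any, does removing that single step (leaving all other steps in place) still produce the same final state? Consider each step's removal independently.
Step(s) 4

Testing removal of each single step:
Without step 1: final = m=-5, q=5 (different)
Without step 2: final = m=-2, q=3 (different)
Without step 3: final = m=-3, q=-3 (different)
Without step 4: final = m=-3, q=3 (same)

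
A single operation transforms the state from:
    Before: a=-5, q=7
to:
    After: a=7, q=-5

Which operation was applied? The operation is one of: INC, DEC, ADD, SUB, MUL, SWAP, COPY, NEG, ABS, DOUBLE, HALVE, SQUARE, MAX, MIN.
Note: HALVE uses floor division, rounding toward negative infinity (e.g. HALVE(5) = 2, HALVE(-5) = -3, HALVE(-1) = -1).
SWAP(q, a)

Analyzing the change:
Before: a=-5, q=7
After: a=7, q=-5
Variable q changed from 7 to -5
Variable a changed from -5 to 7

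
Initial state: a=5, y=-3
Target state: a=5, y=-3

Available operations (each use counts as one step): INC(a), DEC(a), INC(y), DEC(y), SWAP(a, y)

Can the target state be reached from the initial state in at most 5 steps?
Yes

Path (0 steps): 0 steps (already at target)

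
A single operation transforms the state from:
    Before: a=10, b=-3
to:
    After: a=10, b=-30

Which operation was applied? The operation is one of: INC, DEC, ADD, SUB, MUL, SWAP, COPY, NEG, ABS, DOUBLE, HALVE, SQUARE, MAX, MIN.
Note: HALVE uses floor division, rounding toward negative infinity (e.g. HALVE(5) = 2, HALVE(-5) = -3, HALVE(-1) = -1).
MUL(b, a)

Analyzing the change:
Before: a=10, b=-3
After: a=10, b=-30
Variable b changed from -3 to -30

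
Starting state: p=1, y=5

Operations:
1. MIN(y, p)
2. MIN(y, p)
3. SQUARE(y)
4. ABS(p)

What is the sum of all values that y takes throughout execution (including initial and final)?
9

Values of y at each step:
Initial: y = 5
After step 1: y = 1
After step 2: y = 1
After step 3: y = 1
After step 4: y = 1
Sum = 5 + 1 + 1 + 1 + 1 = 9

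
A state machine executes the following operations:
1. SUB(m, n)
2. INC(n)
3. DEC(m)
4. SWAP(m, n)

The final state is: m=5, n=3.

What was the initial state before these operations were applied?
m=8, n=4

Working backwards:
Final state: m=5, n=3
Before step 4 (SWAP(m, n)): m=3, n=5
Before step 3 (DEC(m)): m=4, n=5
Before step 2 (INC(n)): m=4, n=4
Before step 1 (SUB(m, n)): m=8, n=4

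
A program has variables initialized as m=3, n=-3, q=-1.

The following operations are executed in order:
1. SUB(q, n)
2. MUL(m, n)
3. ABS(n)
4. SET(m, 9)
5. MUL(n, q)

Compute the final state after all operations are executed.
{m: 9, n: 6, q: 2}

Step-by-step execution:
Initial: m=3, n=-3, q=-1
After step 1 (SUB(q, n)): m=3, n=-3, q=2
After step 2 (MUL(m, n)): m=-9, n=-3, q=2
After step 3 (ABS(n)): m=-9, n=3, q=2
After step 4 (SET(m, 9)): m=9, n=3, q=2
After step 5 (MUL(n, q)): m=9, n=6, q=2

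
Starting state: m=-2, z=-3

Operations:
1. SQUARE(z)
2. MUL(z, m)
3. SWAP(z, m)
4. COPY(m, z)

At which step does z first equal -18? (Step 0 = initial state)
Step 2

Tracing z:
Initial: z = -3
After step 1: z = 9
After step 2: z = -18 ← first occurrence
After step 3: z = -2
After step 4: z = -2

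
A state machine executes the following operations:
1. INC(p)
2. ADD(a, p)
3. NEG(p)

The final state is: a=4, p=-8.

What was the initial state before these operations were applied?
a=-4, p=7

Working backwards:
Final state: a=4, p=-8
Before step 3 (NEG(p)): a=4, p=8
Before step 2 (ADD(a, p)): a=-4, p=8
Before step 1 (INC(p)): a=-4, p=7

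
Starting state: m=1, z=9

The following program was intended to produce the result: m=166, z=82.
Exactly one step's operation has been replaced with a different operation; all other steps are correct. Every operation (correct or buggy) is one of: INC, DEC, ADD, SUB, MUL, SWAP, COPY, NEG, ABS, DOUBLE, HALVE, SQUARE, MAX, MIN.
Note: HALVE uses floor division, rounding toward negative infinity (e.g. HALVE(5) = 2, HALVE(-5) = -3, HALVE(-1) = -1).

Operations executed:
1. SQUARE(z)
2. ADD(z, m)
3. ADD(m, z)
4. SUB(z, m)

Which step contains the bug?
Step 4

Trace with buggy code:
Initial: m=1, z=9
After step 1: m=1, z=81
After step 2: m=1, z=82
After step 3: m=83, z=82
After step 4: m=83, z=-1
Actual final m=83, z=-1 ≠ expected m=166, z=82.
Step 4 is the only position where a single-operation replacement can produce the expected result.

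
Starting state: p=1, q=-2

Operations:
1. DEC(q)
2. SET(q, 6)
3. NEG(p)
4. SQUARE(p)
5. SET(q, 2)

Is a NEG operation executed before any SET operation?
No

First NEG: step 3
First SET: step 2
Since 3 > 2, SET comes first.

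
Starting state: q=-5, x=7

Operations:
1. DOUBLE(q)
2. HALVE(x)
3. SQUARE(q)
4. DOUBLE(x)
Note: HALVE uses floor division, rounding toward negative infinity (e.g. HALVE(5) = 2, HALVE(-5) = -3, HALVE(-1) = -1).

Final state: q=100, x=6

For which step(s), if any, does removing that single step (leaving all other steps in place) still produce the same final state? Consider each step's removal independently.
None - removing any single step changes the final result

Testing removal of each single step:
Without step 1: final = q=25, x=6 (different)
Without step 2: final = q=100, x=14 (different)
Without step 3: final = q=-10, x=6 (different)
Without step 4: final = q=100, x=3 (different)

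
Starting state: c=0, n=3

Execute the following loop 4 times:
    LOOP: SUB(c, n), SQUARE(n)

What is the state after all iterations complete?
c=-6654, n=43046721

Iteration trace:
Start: c=0, n=3
After iteration 1: c=-3, n=9
After iteration 2: c=-12, n=81
After iteration 3: c=-93, n=6561
After iteration 4: c=-6654, n=43046721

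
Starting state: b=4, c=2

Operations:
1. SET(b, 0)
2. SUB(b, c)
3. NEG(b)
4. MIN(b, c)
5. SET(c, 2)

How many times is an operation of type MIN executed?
1

Counting MIN operations:
Step 4: MIN(b, c) ← MIN
Total: 1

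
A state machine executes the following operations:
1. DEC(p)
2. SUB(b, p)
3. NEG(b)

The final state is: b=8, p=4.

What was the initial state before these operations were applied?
b=-4, p=5

Working backwards:
Final state: b=8, p=4
Before step 3 (NEG(b)): b=-8, p=4
Before step 2 (SUB(b, p)): b=-4, p=4
Before step 1 (DEC(p)): b=-4, p=5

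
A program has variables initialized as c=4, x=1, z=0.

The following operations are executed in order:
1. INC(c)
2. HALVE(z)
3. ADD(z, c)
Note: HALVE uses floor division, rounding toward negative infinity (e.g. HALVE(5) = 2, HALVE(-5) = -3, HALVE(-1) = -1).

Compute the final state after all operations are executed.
{c: 5, x: 1, z: 5}

Step-by-step execution:
Initial: c=4, x=1, z=0
After step 1 (INC(c)): c=5, x=1, z=0
After step 2 (HALVE(z)): c=5, x=1, z=0
After step 3 (ADD(z, c)): c=5, x=1, z=5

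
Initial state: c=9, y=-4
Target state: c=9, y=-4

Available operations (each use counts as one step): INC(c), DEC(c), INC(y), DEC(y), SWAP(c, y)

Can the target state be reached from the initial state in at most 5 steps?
Yes

Path (0 steps): 0 steps (already at target)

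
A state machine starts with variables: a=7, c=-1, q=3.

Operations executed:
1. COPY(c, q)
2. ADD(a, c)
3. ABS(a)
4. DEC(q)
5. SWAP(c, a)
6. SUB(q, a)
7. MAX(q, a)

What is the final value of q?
q = 3

Tracing execution:
Step 1: COPY(c, q) → q = 3
Step 2: ADD(a, c) → q = 3
Step 3: ABS(a) → q = 3
Step 4: DEC(q) → q = 2
Step 5: SWAP(c, a) → q = 2
Step 6: SUB(q, a) → q = -1
Step 7: MAX(q, a) → q = 3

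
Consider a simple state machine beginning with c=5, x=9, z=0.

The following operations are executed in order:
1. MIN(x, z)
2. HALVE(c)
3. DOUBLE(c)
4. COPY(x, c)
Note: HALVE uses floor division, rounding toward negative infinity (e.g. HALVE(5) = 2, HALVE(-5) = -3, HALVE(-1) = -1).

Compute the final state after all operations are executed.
{c: 4, x: 4, z: 0}

Step-by-step execution:
Initial: c=5, x=9, z=0
After step 1 (MIN(x, z)): c=5, x=0, z=0
After step 2 (HALVE(c)): c=2, x=0, z=0
After step 3 (DOUBLE(c)): c=4, x=0, z=0
After step 4 (COPY(x, c)): c=4, x=4, z=0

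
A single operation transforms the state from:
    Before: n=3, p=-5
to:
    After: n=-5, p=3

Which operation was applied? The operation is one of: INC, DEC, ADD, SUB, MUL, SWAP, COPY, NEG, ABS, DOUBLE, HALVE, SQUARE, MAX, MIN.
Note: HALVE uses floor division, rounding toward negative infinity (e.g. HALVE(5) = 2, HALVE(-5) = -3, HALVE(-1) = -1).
SWAP(p, n)

Analyzing the change:
Before: n=3, p=-5
After: n=-5, p=3
Variable p changed from -5 to 3
Variable n changed from 3 to -5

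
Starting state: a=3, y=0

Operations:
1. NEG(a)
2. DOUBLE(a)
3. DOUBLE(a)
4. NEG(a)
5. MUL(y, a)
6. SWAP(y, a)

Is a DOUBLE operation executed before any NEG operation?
No

First DOUBLE: step 2
First NEG: step 1
Since 2 > 1, NEG comes first.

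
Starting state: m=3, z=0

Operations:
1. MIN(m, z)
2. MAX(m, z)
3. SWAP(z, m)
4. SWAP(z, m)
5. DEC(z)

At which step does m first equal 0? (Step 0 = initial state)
Step 1

Tracing m:
Initial: m = 3
After step 1: m = 0 ← first occurrence
After step 2: m = 0
After step 3: m = 0
After step 4: m = 0
After step 5: m = 0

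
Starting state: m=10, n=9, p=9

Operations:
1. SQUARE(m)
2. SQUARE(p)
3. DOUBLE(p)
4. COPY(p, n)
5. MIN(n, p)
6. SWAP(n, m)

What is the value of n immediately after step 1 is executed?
n = 9

Tracing n through execution:
Initial: n = 9
After step 1 (SQUARE(m)): n = 9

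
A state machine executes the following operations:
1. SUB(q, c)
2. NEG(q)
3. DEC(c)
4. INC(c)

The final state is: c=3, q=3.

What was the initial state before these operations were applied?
c=3, q=0

Working backwards:
Final state: c=3, q=3
Before step 4 (INC(c)): c=2, q=3
Before step 3 (DEC(c)): c=3, q=3
Before step 2 (NEG(q)): c=3, q=-3
Before step 1 (SUB(q, c)): c=3, q=0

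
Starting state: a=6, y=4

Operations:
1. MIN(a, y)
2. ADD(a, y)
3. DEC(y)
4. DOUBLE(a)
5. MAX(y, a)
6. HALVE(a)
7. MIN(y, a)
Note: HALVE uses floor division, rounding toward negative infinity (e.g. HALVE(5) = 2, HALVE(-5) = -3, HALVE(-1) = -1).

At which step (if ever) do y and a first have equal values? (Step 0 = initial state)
Step 1

y and a first become equal after step 1.

Comparing values at each step:
Initial: y=4, a=6
After step 1: y=4, a=4 ← equal!
After step 2: y=4, a=8
After step 3: y=3, a=8
After step 4: y=3, a=16
After step 5: y=16, a=16 ← equal!
After step 6: y=16, a=8
After step 7: y=8, a=8 ← equal!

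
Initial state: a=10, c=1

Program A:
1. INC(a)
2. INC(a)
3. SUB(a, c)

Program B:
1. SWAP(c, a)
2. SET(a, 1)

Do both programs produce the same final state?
No

Program A final state: a=11, c=1
Program B final state: a=1, c=10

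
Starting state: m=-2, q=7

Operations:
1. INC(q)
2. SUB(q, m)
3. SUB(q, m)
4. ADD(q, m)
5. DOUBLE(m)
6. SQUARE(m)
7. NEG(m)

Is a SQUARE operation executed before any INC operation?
No

First SQUARE: step 6
First INC: step 1
Since 6 > 1, INC comes first.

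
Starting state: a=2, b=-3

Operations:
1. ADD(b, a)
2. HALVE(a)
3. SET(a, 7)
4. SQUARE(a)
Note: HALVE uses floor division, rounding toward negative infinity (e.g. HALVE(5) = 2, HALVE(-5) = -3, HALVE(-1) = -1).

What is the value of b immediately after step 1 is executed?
b = -1

Tracing b through execution:
Initial: b = -3
After step 1 (ADD(b, a)): b = -1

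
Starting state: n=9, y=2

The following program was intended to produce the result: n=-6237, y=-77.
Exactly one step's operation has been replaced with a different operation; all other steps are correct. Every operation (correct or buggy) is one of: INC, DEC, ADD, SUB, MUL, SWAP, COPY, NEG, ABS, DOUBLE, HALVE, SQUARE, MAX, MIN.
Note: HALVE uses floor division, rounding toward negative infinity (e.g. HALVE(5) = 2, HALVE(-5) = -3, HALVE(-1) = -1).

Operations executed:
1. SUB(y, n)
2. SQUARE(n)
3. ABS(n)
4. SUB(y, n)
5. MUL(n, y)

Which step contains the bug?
Step 1

Trace with buggy code:
Initial: n=9, y=2
After step 1: n=9, y=-7
After step 2: n=81, y=-7
After step 3: n=81, y=-7
After step 4: n=81, y=-88
After step 5: n=-7128, y=-88
Actual final n=-7128, y=-88 ≠ expected n=-6237, y=-77.
Step 1 is the only position where a single-operation replacement can produce the expected result.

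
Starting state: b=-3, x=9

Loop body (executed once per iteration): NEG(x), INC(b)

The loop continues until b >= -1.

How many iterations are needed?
2

Tracing iterations:
Initial: b=-3, x=9
After iteration 1: b=-2, x=-9
After iteration 2: b=-1, x=9
b >= -1 now holds, so the loop exits after 2 iterations.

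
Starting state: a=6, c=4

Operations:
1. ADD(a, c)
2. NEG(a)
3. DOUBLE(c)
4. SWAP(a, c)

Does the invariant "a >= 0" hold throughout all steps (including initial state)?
No, violated after step 2

The invariant is violated after step 2.

State at each step:
Initial: a=6, c=4
After step 1: a=10, c=4
After step 2: a=-10, c=4
After step 3: a=-10, c=8
After step 4: a=8, c=-10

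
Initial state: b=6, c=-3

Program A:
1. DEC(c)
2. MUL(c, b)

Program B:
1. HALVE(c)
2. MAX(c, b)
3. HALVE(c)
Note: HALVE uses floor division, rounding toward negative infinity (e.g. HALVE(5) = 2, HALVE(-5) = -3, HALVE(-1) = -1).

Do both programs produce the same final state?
No

Program A final state: b=6, c=-24
Program B final state: b=6, c=3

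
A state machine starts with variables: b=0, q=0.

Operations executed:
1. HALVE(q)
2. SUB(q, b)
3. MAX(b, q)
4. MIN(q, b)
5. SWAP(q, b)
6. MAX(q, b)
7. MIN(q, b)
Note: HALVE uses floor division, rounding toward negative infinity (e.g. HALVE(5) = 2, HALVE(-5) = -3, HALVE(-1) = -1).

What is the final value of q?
q = 0

Tracing execution:
Step 1: HALVE(q) → q = 0
Step 2: SUB(q, b) → q = 0
Step 3: MAX(b, q) → q = 0
Step 4: MIN(q, b) → q = 0
Step 5: SWAP(q, b) → q = 0
Step 6: MAX(q, b) → q = 0
Step 7: MIN(q, b) → q = 0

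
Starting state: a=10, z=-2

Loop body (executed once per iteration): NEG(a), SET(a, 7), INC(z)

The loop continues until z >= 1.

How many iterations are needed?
3

Tracing iterations:
Initial: a=10, z=-2
After iteration 1: a=7, z=-1
After iteration 2: a=7, z=0
After iteration 3: a=7, z=1
z >= 1 now holds, so the loop exits after 3 iterations.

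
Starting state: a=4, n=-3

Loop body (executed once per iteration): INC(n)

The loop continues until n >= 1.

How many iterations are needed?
4

Tracing iterations:
Initial: a=4, n=-3
After iteration 1: a=4, n=-2
After iteration 2: a=4, n=-1
After iteration 3: a=4, n=0
After iteration 4: a=4, n=1
n >= 1 now holds, so the loop exits after 4 iterations.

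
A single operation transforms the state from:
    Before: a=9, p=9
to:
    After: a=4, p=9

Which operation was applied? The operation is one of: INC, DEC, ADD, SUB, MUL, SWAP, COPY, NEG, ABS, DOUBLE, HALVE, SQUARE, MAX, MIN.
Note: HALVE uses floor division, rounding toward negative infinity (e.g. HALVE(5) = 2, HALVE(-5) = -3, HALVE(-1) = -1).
HALVE(a)

Analyzing the change:
Before: a=9, p=9
After: a=4, p=9
Variable a changed from 9 to 4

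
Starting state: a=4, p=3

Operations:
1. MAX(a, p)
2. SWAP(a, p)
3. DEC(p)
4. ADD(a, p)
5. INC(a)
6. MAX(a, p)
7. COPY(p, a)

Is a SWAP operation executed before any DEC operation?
Yes

First SWAP: step 2
First DEC: step 3
Since 2 < 3, SWAP comes first.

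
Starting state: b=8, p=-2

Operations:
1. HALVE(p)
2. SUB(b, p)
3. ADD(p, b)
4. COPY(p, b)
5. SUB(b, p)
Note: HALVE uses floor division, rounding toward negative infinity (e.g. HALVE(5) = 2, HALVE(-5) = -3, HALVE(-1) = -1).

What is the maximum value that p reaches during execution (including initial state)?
9

Values of p at each step:
Initial: p = -2
After step 1: p = -1
After step 2: p = -1
After step 3: p = 8
After step 4: p = 9 ← maximum
After step 5: p = 9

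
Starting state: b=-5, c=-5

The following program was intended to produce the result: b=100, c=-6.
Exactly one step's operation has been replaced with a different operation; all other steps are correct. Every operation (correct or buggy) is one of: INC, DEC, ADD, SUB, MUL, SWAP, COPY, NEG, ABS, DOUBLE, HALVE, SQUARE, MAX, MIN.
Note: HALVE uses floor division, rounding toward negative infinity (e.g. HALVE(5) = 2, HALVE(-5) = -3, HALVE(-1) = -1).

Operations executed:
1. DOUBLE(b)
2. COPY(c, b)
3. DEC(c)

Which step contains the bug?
Step 2

Trace with buggy code:
Initial: b=-5, c=-5
After step 1: b=-10, c=-5
After step 2: b=-10, c=-10
After step 3: b=-10, c=-11
Actual final b=-10, c=-11 ≠ expected b=100, c=-6.
Step 2 is the only position where a single-operation replacement can produce the expected result.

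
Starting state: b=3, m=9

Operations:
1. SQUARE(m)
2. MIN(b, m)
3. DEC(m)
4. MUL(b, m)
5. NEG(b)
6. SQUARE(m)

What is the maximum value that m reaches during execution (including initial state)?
6400

Values of m at each step:
Initial: m = 9
After step 1: m = 81
After step 2: m = 81
After step 3: m = 80
After step 4: m = 80
After step 5: m = 80
After step 6: m = 6400 ← maximum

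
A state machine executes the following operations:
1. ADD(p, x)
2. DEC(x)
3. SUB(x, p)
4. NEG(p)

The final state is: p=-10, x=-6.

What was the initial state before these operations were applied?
p=5, x=5

Working backwards:
Final state: p=-10, x=-6
Before step 4 (NEG(p)): p=10, x=-6
Before step 3 (SUB(x, p)): p=10, x=4
Before step 2 (DEC(x)): p=10, x=5
Before step 1 (ADD(p, x)): p=5, x=5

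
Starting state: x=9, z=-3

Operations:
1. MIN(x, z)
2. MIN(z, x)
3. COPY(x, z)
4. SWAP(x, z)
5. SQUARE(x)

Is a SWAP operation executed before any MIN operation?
No

First SWAP: step 4
First MIN: step 1
Since 4 > 1, MIN comes first.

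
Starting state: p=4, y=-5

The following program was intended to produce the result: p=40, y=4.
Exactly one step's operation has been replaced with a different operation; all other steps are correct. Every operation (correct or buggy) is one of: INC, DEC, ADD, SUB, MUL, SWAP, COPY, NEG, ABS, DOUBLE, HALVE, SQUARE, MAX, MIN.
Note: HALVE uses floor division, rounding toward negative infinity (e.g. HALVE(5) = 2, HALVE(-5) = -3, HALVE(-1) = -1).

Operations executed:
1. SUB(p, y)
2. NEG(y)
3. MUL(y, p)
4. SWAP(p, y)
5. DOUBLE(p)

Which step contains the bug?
Step 1

Trace with buggy code:
Initial: p=4, y=-5
After step 1: p=9, y=-5
After step 2: p=9, y=5
After step 3: p=9, y=45
After step 4: p=45, y=9
After step 5: p=90, y=9
Actual final p=90, y=9 ≠ expected p=40, y=4.
Step 1 is the only position where a single-operation replacement can produce the expected result.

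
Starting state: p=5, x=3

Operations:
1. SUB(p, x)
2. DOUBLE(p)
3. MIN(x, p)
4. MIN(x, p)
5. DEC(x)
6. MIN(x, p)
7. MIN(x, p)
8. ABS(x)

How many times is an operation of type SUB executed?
1

Counting SUB operations:
Step 1: SUB(p, x) ← SUB
Total: 1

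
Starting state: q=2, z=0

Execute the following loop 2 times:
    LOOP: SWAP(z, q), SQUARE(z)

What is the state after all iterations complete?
q=4, z=0

Iteration trace:
Start: q=2, z=0
After iteration 1: q=0, z=4
After iteration 2: q=4, z=0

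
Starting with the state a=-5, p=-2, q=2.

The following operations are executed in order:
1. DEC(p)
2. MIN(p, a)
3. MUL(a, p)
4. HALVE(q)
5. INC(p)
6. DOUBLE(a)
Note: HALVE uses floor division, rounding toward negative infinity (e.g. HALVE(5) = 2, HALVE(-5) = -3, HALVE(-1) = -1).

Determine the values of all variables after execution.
{a: 50, p: -4, q: 1}

Step-by-step execution:
Initial: a=-5, p=-2, q=2
After step 1 (DEC(p)): a=-5, p=-3, q=2
After step 2 (MIN(p, a)): a=-5, p=-5, q=2
After step 3 (MUL(a, p)): a=25, p=-5, q=2
After step 4 (HALVE(q)): a=25, p=-5, q=1
After step 5 (INC(p)): a=25, p=-4, q=1
After step 6 (DOUBLE(a)): a=50, p=-4, q=1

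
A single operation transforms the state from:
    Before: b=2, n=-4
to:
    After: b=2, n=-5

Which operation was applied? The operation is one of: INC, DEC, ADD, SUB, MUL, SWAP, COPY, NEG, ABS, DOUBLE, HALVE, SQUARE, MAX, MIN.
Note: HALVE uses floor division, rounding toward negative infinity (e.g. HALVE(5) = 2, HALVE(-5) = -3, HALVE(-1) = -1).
DEC(n)

Analyzing the change:
Before: b=2, n=-4
After: b=2, n=-5
Variable n changed from -4 to -5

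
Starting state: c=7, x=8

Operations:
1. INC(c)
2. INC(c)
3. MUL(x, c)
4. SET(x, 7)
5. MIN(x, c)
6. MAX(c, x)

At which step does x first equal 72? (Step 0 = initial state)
Step 3

Tracing x:
Initial: x = 8
After step 1: x = 8
After step 2: x = 8
After step 3: x = 72 ← first occurrence
After step 4: x = 7
After step 5: x = 7
After step 6: x = 7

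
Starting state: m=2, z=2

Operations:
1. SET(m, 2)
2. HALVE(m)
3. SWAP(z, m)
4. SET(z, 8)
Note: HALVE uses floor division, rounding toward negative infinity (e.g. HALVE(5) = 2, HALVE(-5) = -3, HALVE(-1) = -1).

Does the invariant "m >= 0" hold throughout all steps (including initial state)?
Yes

The invariant holds at every step.

State at each step:
Initial: m=2, z=2
After step 1: m=2, z=2
After step 2: m=1, z=2
After step 3: m=2, z=1
After step 4: m=2, z=8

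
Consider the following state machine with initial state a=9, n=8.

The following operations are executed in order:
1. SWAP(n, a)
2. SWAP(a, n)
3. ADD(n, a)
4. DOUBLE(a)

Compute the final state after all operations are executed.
{a: 18, n: 17}

Step-by-step execution:
Initial: a=9, n=8
After step 1 (SWAP(n, a)): a=8, n=9
After step 2 (SWAP(a, n)): a=9, n=8
After step 3 (ADD(n, a)): a=9, n=17
After step 4 (DOUBLE(a)): a=18, n=17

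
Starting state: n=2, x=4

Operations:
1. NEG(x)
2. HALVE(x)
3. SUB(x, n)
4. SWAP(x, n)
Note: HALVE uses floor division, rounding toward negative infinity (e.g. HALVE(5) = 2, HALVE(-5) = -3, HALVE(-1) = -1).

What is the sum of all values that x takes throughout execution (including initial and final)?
-4

Values of x at each step:
Initial: x = 4
After step 1: x = -4
After step 2: x = -2
After step 3: x = -4
After step 4: x = 2
Sum = 4 + -4 + -2 + -4 + 2 = -4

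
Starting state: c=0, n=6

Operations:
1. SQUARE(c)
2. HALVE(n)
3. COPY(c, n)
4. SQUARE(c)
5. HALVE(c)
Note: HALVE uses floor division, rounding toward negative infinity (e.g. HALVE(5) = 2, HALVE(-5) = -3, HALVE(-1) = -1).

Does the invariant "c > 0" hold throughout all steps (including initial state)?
No, violated at the initial state

The invariant is violated at the initial state (step 0).

State at each step:
Initial: c=0, n=6
After step 1: c=0, n=6
After step 2: c=0, n=3
After step 3: c=3, n=3
After step 4: c=9, n=3
After step 5: c=4, n=3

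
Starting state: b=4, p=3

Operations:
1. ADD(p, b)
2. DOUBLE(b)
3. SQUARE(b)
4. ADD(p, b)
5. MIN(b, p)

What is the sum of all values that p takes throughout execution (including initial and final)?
166

Values of p at each step:
Initial: p = 3
After step 1: p = 7
After step 2: p = 7
After step 3: p = 7
After step 4: p = 71
After step 5: p = 71
Sum = 3 + 7 + 7 + 7 + 71 + 71 = 166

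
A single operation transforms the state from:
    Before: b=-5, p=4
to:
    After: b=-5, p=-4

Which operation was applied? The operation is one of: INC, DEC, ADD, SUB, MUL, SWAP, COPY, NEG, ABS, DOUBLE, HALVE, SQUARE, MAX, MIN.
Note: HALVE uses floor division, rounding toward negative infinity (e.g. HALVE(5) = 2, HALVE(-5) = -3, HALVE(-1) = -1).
NEG(p)

Analyzing the change:
Before: b=-5, p=4
After: b=-5, p=-4
Variable p changed from 4 to -4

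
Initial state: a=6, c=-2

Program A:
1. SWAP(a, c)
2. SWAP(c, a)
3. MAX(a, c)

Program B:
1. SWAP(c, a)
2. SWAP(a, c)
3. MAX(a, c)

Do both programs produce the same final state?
Yes

Program A final state: a=6, c=-2
Program B final state: a=6, c=-2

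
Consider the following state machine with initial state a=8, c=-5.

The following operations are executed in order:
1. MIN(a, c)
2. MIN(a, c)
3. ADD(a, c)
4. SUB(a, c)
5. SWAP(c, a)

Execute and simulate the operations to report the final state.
{a: -5, c: -5}

Step-by-step execution:
Initial: a=8, c=-5
After step 1 (MIN(a, c)): a=-5, c=-5
After step 2 (MIN(a, c)): a=-5, c=-5
After step 3 (ADD(a, c)): a=-10, c=-5
After step 4 (SUB(a, c)): a=-5, c=-5
After step 5 (SWAP(c, a)): a=-5, c=-5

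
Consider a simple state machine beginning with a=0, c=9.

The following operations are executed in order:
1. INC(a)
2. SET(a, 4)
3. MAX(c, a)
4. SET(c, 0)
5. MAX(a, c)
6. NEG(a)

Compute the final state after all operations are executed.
{a: -4, c: 0}

Step-by-step execution:
Initial: a=0, c=9
After step 1 (INC(a)): a=1, c=9
After step 2 (SET(a, 4)): a=4, c=9
After step 3 (MAX(c, a)): a=4, c=9
After step 4 (SET(c, 0)): a=4, c=0
After step 5 (MAX(a, c)): a=4, c=0
After step 6 (NEG(a)): a=-4, c=0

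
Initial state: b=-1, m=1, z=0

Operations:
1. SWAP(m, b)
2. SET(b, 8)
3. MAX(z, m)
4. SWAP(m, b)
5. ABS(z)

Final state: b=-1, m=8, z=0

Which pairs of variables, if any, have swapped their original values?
None

Comparing initial and final values:
m: 1 → 8
z: 0 → 0
b: -1 → -1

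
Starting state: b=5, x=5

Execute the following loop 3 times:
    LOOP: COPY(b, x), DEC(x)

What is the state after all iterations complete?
b=3, x=2

Iteration trace:
Start: b=5, x=5
After iteration 1: b=5, x=4
After iteration 2: b=4, x=3
After iteration 3: b=3, x=2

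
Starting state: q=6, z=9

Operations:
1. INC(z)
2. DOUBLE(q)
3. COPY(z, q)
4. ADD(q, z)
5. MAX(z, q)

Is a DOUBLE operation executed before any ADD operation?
Yes

First DOUBLE: step 2
First ADD: step 4
Since 2 < 4, DOUBLE comes first.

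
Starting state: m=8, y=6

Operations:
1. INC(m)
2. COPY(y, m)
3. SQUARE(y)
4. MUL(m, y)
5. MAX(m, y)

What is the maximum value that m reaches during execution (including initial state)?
729

Values of m at each step:
Initial: m = 8
After step 1: m = 9
After step 2: m = 9
After step 3: m = 9
After step 4: m = 729 ← maximum
After step 5: m = 729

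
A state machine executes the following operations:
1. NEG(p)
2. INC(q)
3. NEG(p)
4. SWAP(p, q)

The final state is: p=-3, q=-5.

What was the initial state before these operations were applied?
p=-5, q=-4

Working backwards:
Final state: p=-3, q=-5
Before step 4 (SWAP(p, q)): p=-5, q=-3
Before step 3 (NEG(p)): p=5, q=-3
Before step 2 (INC(q)): p=5, q=-4
Before step 1 (NEG(p)): p=-5, q=-4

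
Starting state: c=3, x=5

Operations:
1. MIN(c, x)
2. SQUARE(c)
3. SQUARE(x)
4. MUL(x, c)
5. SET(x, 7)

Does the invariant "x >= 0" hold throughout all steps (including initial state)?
Yes

The invariant holds at every step.

State at each step:
Initial: c=3, x=5
After step 1: c=3, x=5
After step 2: c=9, x=5
After step 3: c=9, x=25
After step 4: c=9, x=225
After step 5: c=9, x=7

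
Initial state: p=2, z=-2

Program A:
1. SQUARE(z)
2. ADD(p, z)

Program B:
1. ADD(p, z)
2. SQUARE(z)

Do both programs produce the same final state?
No

Program A final state: p=6, z=4
Program B final state: p=0, z=4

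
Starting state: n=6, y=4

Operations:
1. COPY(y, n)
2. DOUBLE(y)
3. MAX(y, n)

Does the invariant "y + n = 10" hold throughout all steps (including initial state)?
No, violated after step 1

The invariant is violated after step 1.

State at each step:
Initial: n=6, y=4
After step 1: n=6, y=6
After step 2: n=6, y=12
After step 3: n=6, y=12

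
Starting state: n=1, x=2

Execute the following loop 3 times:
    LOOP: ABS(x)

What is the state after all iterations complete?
n=1, x=2

Iteration trace:
Start: n=1, x=2
After iteration 1: n=1, x=2
After iteration 2: n=1, x=2
After iteration 3: n=1, x=2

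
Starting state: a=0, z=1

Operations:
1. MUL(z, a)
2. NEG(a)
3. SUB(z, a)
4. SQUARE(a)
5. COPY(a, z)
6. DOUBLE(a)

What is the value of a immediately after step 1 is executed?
a = 0

Tracing a through execution:
Initial: a = 0
After step 1 (MUL(z, a)): a = 0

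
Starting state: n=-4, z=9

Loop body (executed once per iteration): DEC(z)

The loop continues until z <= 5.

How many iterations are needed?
4

Tracing iterations:
Initial: n=-4, z=9
After iteration 1: n=-4, z=8
After iteration 2: n=-4, z=7
After iteration 3: n=-4, z=6
After iteration 4: n=-4, z=5
z <= 5 now holds, so the loop exits after 4 iterations.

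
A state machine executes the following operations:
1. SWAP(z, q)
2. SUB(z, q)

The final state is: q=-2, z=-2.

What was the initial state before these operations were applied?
q=-4, z=-2

Working backwards:
Final state: q=-2, z=-2
Before step 2 (SUB(z, q)): q=-2, z=-4
Before step 1 (SWAP(z, q)): q=-4, z=-2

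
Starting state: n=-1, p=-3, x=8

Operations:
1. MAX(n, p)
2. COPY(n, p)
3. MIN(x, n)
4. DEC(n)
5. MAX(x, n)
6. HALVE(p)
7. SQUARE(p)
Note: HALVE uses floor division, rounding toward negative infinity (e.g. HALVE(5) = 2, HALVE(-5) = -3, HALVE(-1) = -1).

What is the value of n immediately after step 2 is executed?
n = -3

Tracing n through execution:
Initial: n = -1
After step 1 (MAX(n, p)): n = -1
After step 2 (COPY(n, p)): n = -3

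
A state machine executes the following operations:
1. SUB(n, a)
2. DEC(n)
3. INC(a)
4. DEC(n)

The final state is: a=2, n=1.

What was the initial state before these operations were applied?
a=1, n=4

Working backwards:
Final state: a=2, n=1
Before step 4 (DEC(n)): a=2, n=2
Before step 3 (INC(a)): a=1, n=2
Before step 2 (DEC(n)): a=1, n=3
Before step 1 (SUB(n, a)): a=1, n=4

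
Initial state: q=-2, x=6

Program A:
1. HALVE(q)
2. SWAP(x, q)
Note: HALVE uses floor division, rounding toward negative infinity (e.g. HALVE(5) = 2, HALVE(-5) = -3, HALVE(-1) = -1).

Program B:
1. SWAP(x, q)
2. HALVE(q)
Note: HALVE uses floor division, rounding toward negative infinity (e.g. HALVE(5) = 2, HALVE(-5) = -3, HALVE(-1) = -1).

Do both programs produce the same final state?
No

Program A final state: q=6, x=-1
Program B final state: q=3, x=-2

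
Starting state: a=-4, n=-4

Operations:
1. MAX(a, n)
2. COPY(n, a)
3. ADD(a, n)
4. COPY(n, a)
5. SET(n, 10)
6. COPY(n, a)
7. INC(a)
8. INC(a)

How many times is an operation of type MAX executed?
1

Counting MAX operations:
Step 1: MAX(a, n) ← MAX
Total: 1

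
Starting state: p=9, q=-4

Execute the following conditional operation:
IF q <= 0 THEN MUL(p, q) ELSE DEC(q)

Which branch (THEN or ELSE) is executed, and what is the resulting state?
Branch: THEN, Final state: p=-36, q=-4

Evaluating condition: q <= 0
q = -4
Condition is True, so THEN branch executes
After MUL(p, q): p=-36, q=-4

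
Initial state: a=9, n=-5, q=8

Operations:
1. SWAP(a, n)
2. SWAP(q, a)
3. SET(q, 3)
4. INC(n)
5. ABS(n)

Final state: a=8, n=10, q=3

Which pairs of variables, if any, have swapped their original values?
None

Comparing initial and final values:
q: 8 → 3
a: 9 → 8
n: -5 → 10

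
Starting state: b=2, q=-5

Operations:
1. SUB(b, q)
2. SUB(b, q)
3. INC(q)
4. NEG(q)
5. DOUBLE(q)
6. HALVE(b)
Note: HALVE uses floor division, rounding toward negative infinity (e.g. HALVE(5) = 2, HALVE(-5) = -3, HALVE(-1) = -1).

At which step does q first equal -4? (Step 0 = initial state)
Step 3

Tracing q:
Initial: q = -5
After step 1: q = -5
After step 2: q = -5
After step 3: q = -4 ← first occurrence
After step 4: q = 4
After step 5: q = 8
After step 6: q = 8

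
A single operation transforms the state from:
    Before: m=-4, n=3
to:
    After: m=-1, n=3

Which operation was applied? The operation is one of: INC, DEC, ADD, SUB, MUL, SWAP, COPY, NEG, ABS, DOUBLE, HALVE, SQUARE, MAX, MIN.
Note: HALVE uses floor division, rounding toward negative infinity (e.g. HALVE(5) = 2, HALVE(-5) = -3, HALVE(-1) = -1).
ADD(m, n)

Analyzing the change:
Before: m=-4, n=3
After: m=-1, n=3
Variable m changed from -4 to -1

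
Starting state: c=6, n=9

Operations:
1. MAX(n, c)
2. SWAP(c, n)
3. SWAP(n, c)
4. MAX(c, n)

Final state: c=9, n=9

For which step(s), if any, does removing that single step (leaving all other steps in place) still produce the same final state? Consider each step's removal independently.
Step(s) 1

Testing removal of each single step:
Without step 1: final = c=9, n=9 (same)
Without step 2: final = c=9, n=6 (different)
Without step 3: final = c=9, n=6 (different)
Without step 4: final = c=6, n=9 (different)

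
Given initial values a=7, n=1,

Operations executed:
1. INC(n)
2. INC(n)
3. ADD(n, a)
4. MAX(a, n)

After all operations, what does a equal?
a = 10

Tracing execution:
Step 1: INC(n) → a = 7
Step 2: INC(n) → a = 7
Step 3: ADD(n, a) → a = 7
Step 4: MAX(a, n) → a = 10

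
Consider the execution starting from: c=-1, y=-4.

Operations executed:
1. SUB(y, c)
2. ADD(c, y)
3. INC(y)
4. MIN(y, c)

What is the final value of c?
c = -4

Tracing execution:
Step 1: SUB(y, c) → c = -1
Step 2: ADD(c, y) → c = -4
Step 3: INC(y) → c = -4
Step 4: MIN(y, c) → c = -4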